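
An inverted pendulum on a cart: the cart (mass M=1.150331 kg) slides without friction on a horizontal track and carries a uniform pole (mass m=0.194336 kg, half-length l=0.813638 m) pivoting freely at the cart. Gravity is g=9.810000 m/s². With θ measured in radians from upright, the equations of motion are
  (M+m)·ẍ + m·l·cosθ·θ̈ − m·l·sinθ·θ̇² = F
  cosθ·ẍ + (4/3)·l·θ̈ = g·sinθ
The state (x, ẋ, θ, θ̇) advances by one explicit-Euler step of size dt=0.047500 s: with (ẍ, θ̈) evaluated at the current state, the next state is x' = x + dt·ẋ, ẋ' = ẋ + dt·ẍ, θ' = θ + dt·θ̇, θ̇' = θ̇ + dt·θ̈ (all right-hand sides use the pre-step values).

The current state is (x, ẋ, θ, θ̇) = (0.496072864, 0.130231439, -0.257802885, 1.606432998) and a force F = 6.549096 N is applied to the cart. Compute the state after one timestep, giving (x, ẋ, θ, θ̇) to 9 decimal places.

sinθ=-0.254956663, cosθ=0.966952481
temp = (F + m·l·θ̇²·sinθ)/(M+m) = (6.549096 + -0.104034188)/1.344667 = 4.793054200
θ̈ = (g·sinθ − cosθ·temp)/(l·(4/3 − m·cos²θ/(M+m))) = -7.319466003
ẍ = temp − m·l·θ̈·cosθ/(M+m) = 5.625305086
Euler: x'=0.496072864+0.047500·0.130231439=0.502258857, ẋ'=0.130231439+0.047500·5.625305086=0.397433431
       θ'=-0.257802885+0.047500·1.606432998=-0.181497318, θ̇'=1.606432998+0.047500·-7.319466003=1.258758363

(0.502258857, 0.397433431, -0.181497318, 1.258758363)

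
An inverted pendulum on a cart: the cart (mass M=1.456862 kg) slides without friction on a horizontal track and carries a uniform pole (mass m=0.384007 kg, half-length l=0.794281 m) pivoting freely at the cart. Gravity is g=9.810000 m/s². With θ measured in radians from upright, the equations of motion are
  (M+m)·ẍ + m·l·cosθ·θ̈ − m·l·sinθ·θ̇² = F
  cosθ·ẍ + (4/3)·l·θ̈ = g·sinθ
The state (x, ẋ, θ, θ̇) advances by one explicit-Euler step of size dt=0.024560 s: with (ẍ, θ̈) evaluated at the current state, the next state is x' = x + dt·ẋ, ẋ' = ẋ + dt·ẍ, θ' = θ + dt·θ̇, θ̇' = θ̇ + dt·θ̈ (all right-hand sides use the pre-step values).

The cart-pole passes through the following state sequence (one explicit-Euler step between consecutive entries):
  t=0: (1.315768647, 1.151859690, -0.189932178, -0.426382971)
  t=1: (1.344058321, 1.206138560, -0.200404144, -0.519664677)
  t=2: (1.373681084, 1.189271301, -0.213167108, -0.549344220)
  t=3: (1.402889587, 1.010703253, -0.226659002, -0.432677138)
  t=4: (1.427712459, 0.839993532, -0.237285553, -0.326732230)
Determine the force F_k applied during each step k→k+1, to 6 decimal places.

step 0→1:
  ẍ = (ẋ'−ẋ)/dt = (1.206138560−1.151859690)/0.024560 = 2.210052
  θ̈ = (θ̇'−θ̇)/dt = (-0.519664677−-0.426382971)/0.024560 = -3.798115
  sinθ=-0.188792, cosθ=0.982017
  F = (M+m)·ẍ + m·l·cosθ·θ̈ − m·l·sinθ·θ̇² = 4.068416 + -1.137628 − -0.010469 = 2.941256
step 1→2:
  ẍ = (ẋ'−ẋ)/dt = (1.189271301−1.206138560)/0.024560 = -0.686778
  θ̈ = (θ̇'−θ̇)/dt = (-0.549344220−-0.519664677)/0.024560 = -1.208450
  sinθ=-0.199065, cosθ=0.979986
  F = (M+m)·ẍ + m·l·cosθ·θ̈ − m·l·sinθ·θ̇² = -1.264268 + -0.361212 − -0.016397 = -1.609083
step 2→3:
  ẍ = (ẋ'−ẋ)/dt = (1.010703253−1.189271301)/0.024560 = -7.270686
  θ̈ = (θ̇'−θ̇)/dt = (-0.432677138−-0.549344220)/0.024560 = 4.750288
  sinθ=-0.211556, cosθ=0.977366
  F = (M+m)·ẍ + m·l·cosθ·θ̈ − m·l·sinθ·θ̇² = -13.384380 + 1.416089 − -0.019473 = -11.948819
step 3→4:
  ẍ = (ẋ'−ẋ)/dt = (0.839993532−1.010703253)/0.024560 = -6.950722
  θ̈ = (θ̇'−θ̇)/dt = (-0.326732230−-0.432677138)/0.024560 = 4.313718
  sinθ=-0.224723, cosθ=0.974423
  F = (M+m)·ẍ + m·l·cosθ·θ̈ − m·l·sinθ·θ̇² = -12.795368 + 1.282072 − -0.012832 = -11.500464

F_0 = 2.941256 N
F_1 = -1.609083 N
F_2 = -11.948819 N
F_3 = -11.500464 N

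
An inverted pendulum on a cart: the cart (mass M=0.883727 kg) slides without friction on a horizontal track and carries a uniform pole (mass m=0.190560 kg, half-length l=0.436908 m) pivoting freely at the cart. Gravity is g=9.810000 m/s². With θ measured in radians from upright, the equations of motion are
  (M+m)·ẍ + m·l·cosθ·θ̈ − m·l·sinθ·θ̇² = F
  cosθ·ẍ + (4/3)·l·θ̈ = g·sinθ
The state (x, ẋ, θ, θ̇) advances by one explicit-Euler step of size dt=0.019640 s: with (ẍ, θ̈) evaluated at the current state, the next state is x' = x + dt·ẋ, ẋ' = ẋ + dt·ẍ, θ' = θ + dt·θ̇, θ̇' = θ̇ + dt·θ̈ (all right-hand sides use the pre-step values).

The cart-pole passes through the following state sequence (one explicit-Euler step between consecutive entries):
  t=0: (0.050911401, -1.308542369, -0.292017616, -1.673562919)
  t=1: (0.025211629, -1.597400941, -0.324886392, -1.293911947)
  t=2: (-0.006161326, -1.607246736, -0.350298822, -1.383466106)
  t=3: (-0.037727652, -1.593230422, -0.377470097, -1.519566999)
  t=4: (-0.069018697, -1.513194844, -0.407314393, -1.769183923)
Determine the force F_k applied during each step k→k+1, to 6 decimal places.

step 0→1:
  ẍ = (ẋ'−ẋ)/dt = (-1.597400941−-1.308542369)/0.019640 = -14.707667
  θ̈ = (θ̇'−θ̇)/dt = (-1.293911947−-1.673562919)/0.019640 = 19.330498
  sinθ=-0.287885, cosθ=0.957665
  F = (M+m)·ẍ + m·l·cosθ·θ̈ − m·l·sinθ·θ̇² = -15.800255 + 1.541269 − -0.067131 = -14.191855
step 1→2:
  ẍ = (ẋ'−ẋ)/dt = (-1.607246736−-1.597400941)/0.019640 = -0.501313
  θ̈ = (θ̇'−θ̇)/dt = (-1.383466106−-1.293911947)/0.019640 = -4.559784
  sinθ=-0.319201, cosθ=0.947687
  F = (M+m)·ẍ + m·l·cosθ·θ̈ − m·l·sinθ·θ̇² = -0.538554 + -0.359775 − -0.044493 = -0.853836
step 2→3:
  ẍ = (ẋ'−ẋ)/dt = (-1.593230422−-1.607246736)/0.019640 = 0.713662
  θ̈ = (θ̇'−θ̇)/dt = (-1.519566999−-1.383466106)/0.019640 = -6.929781
  sinθ=-0.343178, cosθ=0.939270
  F = (M+m)·ẍ + m·l·cosθ·θ̈ − m·l·sinθ·θ̇² = 0.766677 + -0.541916 − -0.054686 = 0.279448
step 3→4:
  ẍ = (ẋ'−ẋ)/dt = (-1.513194844−-1.593230422)/0.019640 = 4.075131
  θ̈ = (θ̇'−θ̇)/dt = (-1.769183923−-1.519566999)/0.019640 = -12.709619
  sinθ=-0.368570, cosθ=0.929600
  F = (M+m)·ẍ + m·l·cosθ·θ̈ − m·l·sinθ·θ̇² = 4.377861 + -0.983672 − -0.070857 = 3.465045

F_0 = -14.191855 N
F_1 = -0.853836 N
F_2 = 0.279448 N
F_3 = 3.465045 N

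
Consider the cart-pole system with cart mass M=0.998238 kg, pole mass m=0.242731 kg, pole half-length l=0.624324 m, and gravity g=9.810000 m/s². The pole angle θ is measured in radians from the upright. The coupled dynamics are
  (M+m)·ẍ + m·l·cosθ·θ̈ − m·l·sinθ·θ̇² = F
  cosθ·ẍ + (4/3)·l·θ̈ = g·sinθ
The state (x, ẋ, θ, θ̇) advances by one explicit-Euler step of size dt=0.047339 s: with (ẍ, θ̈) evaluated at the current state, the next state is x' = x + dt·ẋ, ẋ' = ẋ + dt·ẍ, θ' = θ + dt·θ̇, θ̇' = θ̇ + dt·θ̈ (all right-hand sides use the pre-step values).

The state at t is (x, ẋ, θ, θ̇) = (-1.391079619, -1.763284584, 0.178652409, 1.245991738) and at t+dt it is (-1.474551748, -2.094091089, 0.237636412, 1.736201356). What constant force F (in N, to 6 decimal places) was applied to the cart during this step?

F = -7.169446 N

ẍ = (ẋ'−ẋ)/dt = (-2.094091089−-1.763284584)/0.047339 = -6.988033
θ̈ = (θ̇'−θ̇)/dt = (1.736201356−1.245991738)/0.047339 = 10.355301
sinθ=0.177704, cosθ=0.984084
F = (M+m)·ẍ + m·l·cosθ·θ̈ − m·l·sinθ·θ̇² = -8.671933 + 1.544295 − 0.041808 = -7.169446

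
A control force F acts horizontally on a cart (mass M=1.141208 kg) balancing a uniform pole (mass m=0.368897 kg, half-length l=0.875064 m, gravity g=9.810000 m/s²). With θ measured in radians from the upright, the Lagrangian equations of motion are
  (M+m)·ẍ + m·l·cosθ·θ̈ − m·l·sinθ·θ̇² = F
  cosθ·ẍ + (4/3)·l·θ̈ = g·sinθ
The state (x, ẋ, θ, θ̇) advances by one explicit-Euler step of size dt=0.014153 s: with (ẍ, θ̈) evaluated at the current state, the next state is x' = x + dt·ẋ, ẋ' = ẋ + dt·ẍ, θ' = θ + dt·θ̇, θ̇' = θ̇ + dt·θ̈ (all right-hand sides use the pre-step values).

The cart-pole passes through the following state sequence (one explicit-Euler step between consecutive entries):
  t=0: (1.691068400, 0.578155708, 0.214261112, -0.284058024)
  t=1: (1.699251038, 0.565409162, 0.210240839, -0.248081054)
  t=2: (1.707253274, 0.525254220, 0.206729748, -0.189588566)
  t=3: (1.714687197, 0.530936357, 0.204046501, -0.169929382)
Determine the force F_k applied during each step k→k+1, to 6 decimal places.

F_0 = -0.563760 N
F_1 = -2.983873 N
F_2 = 1.042743 N

step 0→1:
  ẍ = (ẋ'−ẋ)/dt = (0.565409162−0.578155708)/0.014153 = -0.900625
  θ̈ = (θ̇'−θ̇)/dt = (-0.248081054−-0.284058024)/0.014153 = 2.542003
  sinθ=0.212625, cosθ=0.977134
  F = (M+m)·ẍ + m·l·cosθ·θ̈ − m·l·sinθ·θ̇² = -1.360038 + 0.801817 − 0.005538 = -0.563760
step 1→2:
  ẍ = (ẋ'−ẋ)/dt = (0.525254220−0.565409162)/0.014153 = -2.837204
  θ̈ = (θ̇'−θ̇)/dt = (-0.189588566−-0.248081054)/0.014153 = 4.132869
  sinθ=0.208695, cosθ=0.977981
  F = (M+m)·ẍ + m·l·cosθ·θ̈ − m·l·sinθ·θ̇² = -4.284475 + 1.304748 − 0.004146 = -2.983873
step 2→3:
  ẍ = (ẋ'−ẋ)/dt = (0.530936357−0.525254220)/0.014153 = 0.401479
  θ̈ = (θ̇'−θ̇)/dt = (-0.169929382−-0.189588566)/0.014153 = 1.389047
  sinθ=0.205260, cosθ=0.978707
  F = (M+m)·ẍ + m·l·cosθ·θ̈ − m·l·sinθ·θ̇² = 0.606276 + 0.438849 − 0.002382 = 1.042743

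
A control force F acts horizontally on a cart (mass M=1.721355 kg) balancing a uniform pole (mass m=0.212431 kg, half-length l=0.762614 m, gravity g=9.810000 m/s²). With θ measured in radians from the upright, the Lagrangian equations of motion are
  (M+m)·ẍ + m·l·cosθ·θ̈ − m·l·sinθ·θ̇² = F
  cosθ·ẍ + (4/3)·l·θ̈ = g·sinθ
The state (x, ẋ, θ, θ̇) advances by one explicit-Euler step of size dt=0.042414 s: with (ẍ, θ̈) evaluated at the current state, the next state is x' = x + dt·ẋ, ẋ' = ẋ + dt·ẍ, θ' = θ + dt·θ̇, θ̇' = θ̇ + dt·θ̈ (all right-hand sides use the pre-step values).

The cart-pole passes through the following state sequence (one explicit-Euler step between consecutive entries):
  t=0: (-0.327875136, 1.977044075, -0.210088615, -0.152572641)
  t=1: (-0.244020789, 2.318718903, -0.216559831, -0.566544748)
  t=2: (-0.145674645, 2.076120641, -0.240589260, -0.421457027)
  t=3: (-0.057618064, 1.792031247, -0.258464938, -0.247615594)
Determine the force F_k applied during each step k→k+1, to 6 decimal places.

step 0→1:
  ẍ = (ẋ'−ẋ)/dt = (2.318718903−1.977044075)/0.042414 = 8.055709
  θ̈ = (θ̇'−θ̇)/dt = (-0.566544748−-0.152572641)/0.042414 = -9.760270
  sinθ=-0.208547, cosθ=0.978012
  F = (M+m)·ẍ + m·l·cosθ·θ̈ − m·l·sinθ·θ̇² = 15.578017 + -1.546425 − -0.000786 = 14.032378
step 1→2:
  ẍ = (ẋ'−ẋ)/dt = (2.076120641−2.318718903)/0.042414 = -5.719769
  θ̈ = (θ̇'−θ̇)/dt = (-0.421457027−-0.566544748)/0.042414 = 3.420751
  sinθ=-0.214871, cosθ=0.976642
  F = (M+m)·ẍ + m·l·cosθ·θ̈ − m·l·sinθ·θ̇² = -11.060808 + 0.541227 − -0.011173 = -10.508408
step 2→3:
  ẍ = (ẋ'−ẋ)/dt = (1.792031247−2.076120641)/0.042414 = -6.698010
  θ̈ = (θ̇'−θ̇)/dt = (-0.247615594−-0.421457027)/0.042414 = 4.098680
  sinθ=-0.238275, cosθ=0.971198
  F = (M+m)·ẍ + m·l·cosθ·θ̈ − m·l·sinθ·θ̇² = -12.952518 + 0.644873 − -0.006857 = -12.300788

F_0 = 14.032378 N
F_1 = -10.508408 N
F_2 = -12.300788 N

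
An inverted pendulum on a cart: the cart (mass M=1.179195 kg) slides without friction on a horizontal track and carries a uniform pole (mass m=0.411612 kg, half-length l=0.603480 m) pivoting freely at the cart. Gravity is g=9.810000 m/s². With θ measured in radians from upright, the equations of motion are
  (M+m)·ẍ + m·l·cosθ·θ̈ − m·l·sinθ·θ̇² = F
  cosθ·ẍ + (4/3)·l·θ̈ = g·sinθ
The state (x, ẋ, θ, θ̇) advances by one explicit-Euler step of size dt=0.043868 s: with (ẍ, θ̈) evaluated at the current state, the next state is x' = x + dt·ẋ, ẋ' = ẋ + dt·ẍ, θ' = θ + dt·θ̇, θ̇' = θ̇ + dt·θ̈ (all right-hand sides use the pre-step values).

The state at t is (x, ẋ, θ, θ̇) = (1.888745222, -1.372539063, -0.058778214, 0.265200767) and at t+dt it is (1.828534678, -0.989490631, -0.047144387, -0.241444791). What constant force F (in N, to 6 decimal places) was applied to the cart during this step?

ẍ = (ẋ'−ẋ)/dt = (-0.989490631−-1.372539063)/0.043868 = 8.731842
θ̈ = (θ̇'−θ̇)/dt = (-0.241444791−0.265200767)/0.043868 = -11.549320
sinθ=-0.058744, cosθ=0.998273
F = (M+m)·ẍ + m·l·cosθ·θ̈ − m·l·sinθ·θ̇² = 13.890675 + -2.863892 − -0.001026 = 11.027809

F = 11.027809 N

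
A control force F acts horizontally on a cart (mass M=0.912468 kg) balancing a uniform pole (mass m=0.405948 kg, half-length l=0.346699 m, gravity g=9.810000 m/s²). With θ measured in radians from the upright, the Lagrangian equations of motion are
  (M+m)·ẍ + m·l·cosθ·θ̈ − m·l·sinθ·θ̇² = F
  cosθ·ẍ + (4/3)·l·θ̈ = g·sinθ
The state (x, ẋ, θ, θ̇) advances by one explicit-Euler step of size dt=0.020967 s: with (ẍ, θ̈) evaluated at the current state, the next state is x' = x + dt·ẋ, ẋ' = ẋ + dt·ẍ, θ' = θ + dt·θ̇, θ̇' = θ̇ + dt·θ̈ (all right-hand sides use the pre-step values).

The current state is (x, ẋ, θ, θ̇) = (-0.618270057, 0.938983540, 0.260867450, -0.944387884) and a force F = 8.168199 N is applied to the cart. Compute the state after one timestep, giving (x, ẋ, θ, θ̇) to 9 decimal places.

(-0.598582389, 1.090148567, 0.241066469, -1.145571597)

sinθ=0.257918750, cosθ=0.966166610
temp = (F + m·l·θ̇²·sinθ)/(M+m) = (8.168199 + 0.032374772)/1.318416 = 6.220019912
θ̈ = (g·sinθ − cosθ·temp)/(l·(4/3 − m·cos²θ/(M+m))) = -9.595255077
ẍ = temp − m·l·θ̈·cosθ/(M+m) = 7.209664102
Euler: x'=-0.618270057+0.020967·0.938983540=-0.598582389, ẋ'=0.938983540+0.020967·7.209664102=1.090148567
       θ'=0.260867450+0.020967·-0.944387884=0.241066469, θ̇'=-0.944387884+0.020967·-9.595255077=-1.145571597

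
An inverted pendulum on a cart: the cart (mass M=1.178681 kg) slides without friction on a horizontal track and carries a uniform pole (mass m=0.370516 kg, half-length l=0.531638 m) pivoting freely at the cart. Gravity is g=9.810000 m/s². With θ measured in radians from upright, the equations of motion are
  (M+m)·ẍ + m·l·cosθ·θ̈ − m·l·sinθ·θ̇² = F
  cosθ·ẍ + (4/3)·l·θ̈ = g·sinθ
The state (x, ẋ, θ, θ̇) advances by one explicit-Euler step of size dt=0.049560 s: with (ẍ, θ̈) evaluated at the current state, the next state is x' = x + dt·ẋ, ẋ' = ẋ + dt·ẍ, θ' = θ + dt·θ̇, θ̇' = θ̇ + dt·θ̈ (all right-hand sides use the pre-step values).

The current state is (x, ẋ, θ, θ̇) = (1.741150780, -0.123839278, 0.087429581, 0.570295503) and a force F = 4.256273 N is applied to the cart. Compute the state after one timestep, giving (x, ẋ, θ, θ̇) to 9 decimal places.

(1.735013305, 0.032797786, 0.115693426, 0.410055705)

sinθ=0.087318239, cosθ=0.996180468
temp = (F + m·l·θ̇²·sinθ)/(M+m) = (4.256273 + 0.005594069)/1.549197 = 2.751016862
θ̈ = (g·sinθ − cosθ·temp)/(l·(4/3 − m·cos²θ/(M+m))) = -3.233248540
ẍ = temp − m·l·θ̈·cosθ/(M+m) = 3.160554148
Euler: x'=1.741150780+0.049560·-0.123839278=1.735013305, ẋ'=-0.123839278+0.049560·3.160554148=0.032797786
       θ'=0.087429581+0.049560·0.570295503=0.115693426, θ̇'=0.570295503+0.049560·-3.233248540=0.410055705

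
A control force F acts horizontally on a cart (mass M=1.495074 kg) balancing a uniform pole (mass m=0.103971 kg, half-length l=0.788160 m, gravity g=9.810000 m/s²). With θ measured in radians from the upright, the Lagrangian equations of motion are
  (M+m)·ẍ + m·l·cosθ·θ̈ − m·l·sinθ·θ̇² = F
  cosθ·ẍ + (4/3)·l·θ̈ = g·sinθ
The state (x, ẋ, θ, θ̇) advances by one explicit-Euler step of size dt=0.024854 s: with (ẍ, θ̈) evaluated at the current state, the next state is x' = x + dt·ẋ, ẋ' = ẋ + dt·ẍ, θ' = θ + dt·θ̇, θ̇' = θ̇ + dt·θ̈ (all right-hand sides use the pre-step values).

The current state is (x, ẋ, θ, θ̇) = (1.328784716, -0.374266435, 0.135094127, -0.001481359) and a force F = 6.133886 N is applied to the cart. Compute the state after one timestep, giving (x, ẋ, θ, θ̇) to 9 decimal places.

sinθ=0.134683581, cosθ=0.990888658
temp = (F + m·l·θ̇²·sinθ)/(M+m) = (6.133886 + 0.000000024)/1.599045 = 3.835968359
θ̈ = (g·sinθ − cosθ·temp)/(l·(4/3 − m·cos²θ/(M+m))) = -2.478376543
ẍ = temp − m·l·θ̈·cosθ/(M+m) = 3.961819765
Euler: x'=1.328784716+0.024854·-0.374266435=1.319482698, ẋ'=-0.374266435+0.024854·3.961819765=-0.275799367
       θ'=0.135094127+0.024854·-0.001481359=0.135057309, θ̇'=-0.001481359+0.024854·-2.478376543=-0.063078930

(1.319482698, -0.275799367, 0.135057309, -0.063078930)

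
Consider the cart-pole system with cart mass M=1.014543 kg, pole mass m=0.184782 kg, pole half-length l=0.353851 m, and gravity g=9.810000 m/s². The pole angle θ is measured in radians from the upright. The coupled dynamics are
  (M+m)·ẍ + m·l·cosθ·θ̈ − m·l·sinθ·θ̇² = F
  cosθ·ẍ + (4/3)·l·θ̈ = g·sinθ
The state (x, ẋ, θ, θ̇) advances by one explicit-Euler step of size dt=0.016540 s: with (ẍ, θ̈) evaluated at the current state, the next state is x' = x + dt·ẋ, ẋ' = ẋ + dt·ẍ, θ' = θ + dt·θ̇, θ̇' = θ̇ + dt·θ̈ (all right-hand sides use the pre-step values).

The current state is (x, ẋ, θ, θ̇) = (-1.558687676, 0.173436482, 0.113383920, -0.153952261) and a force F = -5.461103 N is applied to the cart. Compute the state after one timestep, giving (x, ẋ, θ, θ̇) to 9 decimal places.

sinθ=0.113141134, cosθ=0.993578927
temp = (F + m·l·θ̇²·sinθ)/(M+m) = (-5.461103 + 0.000175337)/1.199325 = -4.553334303
θ̈ = (g·sinθ − cosθ·temp)/(l·(4/3 − m·cos²θ/(M+m))) = 13.479115430
ẍ = temp − m·l·θ̈·cosθ/(M+m) = -5.283475693
Euler: x'=-1.558687676+0.016540·0.173436482=-1.555819037, ẋ'=0.173436482+0.016540·-5.283475693=0.086047794
       θ'=0.113383920+0.016540·-0.153952261=0.110837550, θ̇'=-0.153952261+0.016540·13.479115430=0.068992308

(-1.555819037, 0.086047794, 0.110837550, 0.068992308)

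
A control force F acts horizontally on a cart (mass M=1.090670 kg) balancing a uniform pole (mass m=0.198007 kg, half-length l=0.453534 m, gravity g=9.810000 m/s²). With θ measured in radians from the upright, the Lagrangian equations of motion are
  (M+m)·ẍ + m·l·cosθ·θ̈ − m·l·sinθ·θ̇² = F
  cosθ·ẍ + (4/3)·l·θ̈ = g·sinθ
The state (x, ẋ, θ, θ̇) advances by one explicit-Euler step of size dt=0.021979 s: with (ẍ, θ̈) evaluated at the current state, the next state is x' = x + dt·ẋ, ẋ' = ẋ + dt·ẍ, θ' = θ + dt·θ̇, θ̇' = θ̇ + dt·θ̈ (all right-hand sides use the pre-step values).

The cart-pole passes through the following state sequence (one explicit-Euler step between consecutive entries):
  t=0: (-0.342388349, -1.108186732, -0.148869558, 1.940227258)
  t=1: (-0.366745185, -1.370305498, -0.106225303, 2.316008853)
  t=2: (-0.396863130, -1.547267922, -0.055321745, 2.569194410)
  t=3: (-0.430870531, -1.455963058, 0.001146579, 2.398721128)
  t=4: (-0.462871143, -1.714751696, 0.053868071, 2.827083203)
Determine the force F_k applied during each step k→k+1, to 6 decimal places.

step 0→1:
  ẍ = (ẋ'−ẋ)/dt = (-1.370305498−-1.108186732)/0.021979 = -11.925873
  θ̈ = (θ̇'−θ̇)/dt = (2.316008853−1.940227258)/0.021979 = 17.097302
  sinθ=-0.148320, cosθ=0.988939
  F = (M+m)·ẍ + m·l·cosθ·θ̈ − m·l·sinθ·θ̇² = -15.368598 + 1.518405 − -0.050141 = -13.800052
step 1→2:
  ẍ = (ẋ'−ẋ)/dt = (-1.547267922−-1.370305498)/0.021979 = -8.051432
  θ̈ = (θ̇'−θ̇)/dt = (2.569194410−2.316008853)/0.021979 = 11.519430
  sinθ=-0.106026, cosθ=0.994363
  F = (M+m)·ẍ + m·l·cosθ·θ̈ − m·l·sinθ·θ̇² = -10.375695 + 1.028647 − -0.051072 = -9.295976
step 2→3:
  ẍ = (ẋ'−ẋ)/dt = (-1.455963058−-1.547267922)/0.021979 = 4.154186
  θ̈ = (θ̇'−θ̇)/dt = (2.398721128−2.569194410)/0.021979 = -7.756189
  sinθ=-0.055294, cosθ=0.998470
  F = (M+m)·ẍ + m·l·cosθ·θ̈ − m·l·sinθ·θ̇² = 5.353405 + -0.695463 − -0.032776 = 4.690718
step 3→4:
  ẍ = (ẋ'−ẋ)/dt = (-1.714751696−-1.455963058)/0.021979 = -11.774359
  θ̈ = (θ̇'−θ̇)/dt = (2.827083203−2.398721128)/0.021979 = 19.489607
  sinθ=0.001147, cosθ=0.999999
  F = (M+m)·ẍ + m·l·cosθ·θ̈ − m·l·sinθ·θ̇² = -15.173346 + 1.750222 − 0.000592 = -13.423716

F_0 = -13.800052 N
F_1 = -9.295976 N
F_2 = 4.690718 N
F_3 = -13.423716 N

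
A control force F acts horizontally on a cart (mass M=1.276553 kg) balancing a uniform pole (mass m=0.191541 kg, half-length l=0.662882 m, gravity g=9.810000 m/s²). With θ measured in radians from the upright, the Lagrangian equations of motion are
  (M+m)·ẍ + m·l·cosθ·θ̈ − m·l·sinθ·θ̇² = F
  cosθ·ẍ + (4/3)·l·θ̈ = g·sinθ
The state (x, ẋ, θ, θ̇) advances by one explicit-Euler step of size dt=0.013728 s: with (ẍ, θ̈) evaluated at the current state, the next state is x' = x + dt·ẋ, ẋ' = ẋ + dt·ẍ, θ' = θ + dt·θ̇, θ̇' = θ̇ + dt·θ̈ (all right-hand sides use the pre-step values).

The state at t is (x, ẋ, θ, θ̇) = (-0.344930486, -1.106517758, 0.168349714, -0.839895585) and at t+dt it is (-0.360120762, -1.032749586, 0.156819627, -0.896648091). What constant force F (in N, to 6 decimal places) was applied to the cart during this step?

F = 7.356399 N

ẍ = (ẋ'−ẋ)/dt = (-1.032749586−-1.106517758)/0.013728 = 5.373556
θ̈ = (θ̇'−θ̇)/dt = (-0.896648091−-0.839895585)/0.013728 = -4.134069
sinθ=0.167556, cosθ=0.985863
F = (M+m)·ẍ + m·l·cosθ·θ̈ − m·l·sinθ·θ̇² = 7.888885 + -0.517478 − 0.015007 = 7.356399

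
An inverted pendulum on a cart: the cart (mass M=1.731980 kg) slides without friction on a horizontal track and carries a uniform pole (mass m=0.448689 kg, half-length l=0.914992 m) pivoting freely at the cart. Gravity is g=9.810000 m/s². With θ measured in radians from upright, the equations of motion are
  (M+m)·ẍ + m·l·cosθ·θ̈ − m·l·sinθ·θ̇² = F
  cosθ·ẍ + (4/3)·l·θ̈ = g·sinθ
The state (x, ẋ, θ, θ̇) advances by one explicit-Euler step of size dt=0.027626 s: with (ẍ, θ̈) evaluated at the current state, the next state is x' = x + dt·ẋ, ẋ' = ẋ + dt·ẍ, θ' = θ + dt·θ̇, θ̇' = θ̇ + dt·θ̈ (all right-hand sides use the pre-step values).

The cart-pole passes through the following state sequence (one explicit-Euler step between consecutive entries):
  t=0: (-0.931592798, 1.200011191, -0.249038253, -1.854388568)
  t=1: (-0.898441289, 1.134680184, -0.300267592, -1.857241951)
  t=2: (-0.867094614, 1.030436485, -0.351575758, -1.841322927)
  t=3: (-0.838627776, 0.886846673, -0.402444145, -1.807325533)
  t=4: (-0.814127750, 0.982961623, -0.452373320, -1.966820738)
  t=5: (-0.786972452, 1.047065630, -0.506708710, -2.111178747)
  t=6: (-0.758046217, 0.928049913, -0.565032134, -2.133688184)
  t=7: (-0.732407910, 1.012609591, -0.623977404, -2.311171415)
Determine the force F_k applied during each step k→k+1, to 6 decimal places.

F_0 = -4.850062 N
F_1 = -7.583677 N
F_2 = -10.380635 N
F_3 = 5.931233 N
F_4 = 3.824760 N
F_5 = -8.799005 N
F_6 = 5.447923 N

step 0→1:
  ẍ = (ẋ'−ẋ)/dt = (1.134680184−1.200011191)/0.027626 = -2.364838
  θ̈ = (θ̇'−θ̇)/dt = (-1.857241951−-1.854388568)/0.027626 = -0.103286
  sinθ=-0.246472, cosθ=0.969150
  F = (M+m)·ẍ + m·l·cosθ·θ̈ − m·l·sinθ·θ̇² = -5.156928 + -0.041096 − -0.347962 = -4.850062
step 1→2:
  ẍ = (ẋ'−ẋ)/dt = (1.030436485−1.134680184)/0.027626 = -3.773391
  θ̈ = (θ̇'−θ̇)/dt = (-1.841322927−-1.857241951)/0.027626 = 0.576233
  sinθ=-0.295776, cosθ=0.955257
  F = (M+m)·ẍ + m·l·cosθ·θ̈ − m·l·sinθ·θ̇² = -8.228517 + 0.225986 − -0.418854 = -7.583677
step 2→3:
  ẍ = (ẋ'−ẋ)/dt = (0.886846673−1.030436485)/0.027626 = -5.197633
  θ̈ = (θ̇'−θ̇)/dt = (-1.807325533−-1.841322927)/0.027626 = 1.230630
  sinθ=-0.344378, cosθ=0.938831
  F = (M+m)·ẍ + m·l·cosθ·θ̈ − m·l·sinθ·θ̇² = -11.334317 + 0.474327 − -0.479355 = -10.380635
step 3→4:
  ẍ = (ẋ'−ẋ)/dt = (0.982961623−0.886846673)/0.027626 = 3.479148
  θ̈ = (θ̇'−θ̇)/dt = (-1.966820738−-1.807325533)/0.027626 = -5.773373
  sinθ=-0.391668, cosθ=0.920106
  F = (M+m)·ẍ + m·l·cosθ·θ̈ − m·l·sinθ·θ̇² = 7.586871 + -2.180873 − -0.525235 = 5.931233
step 4→5:
  ẍ = (ẋ'−ẋ)/dt = (1.047065630−0.982961623)/0.027626 = 2.320423
  θ̈ = (θ̇'−θ̇)/dt = (-2.111178747−-1.966820738)/0.027626 = -5.225440
  sinθ=-0.437101, cosθ=0.899412
  F = (M+m)·ẍ + m·l·cosθ·θ̈ − m·l·sinθ·θ̇² = 5.060075 + -1.929498 − -0.694184 = 3.824760
step 5→6:
  ẍ = (ẋ'−ẋ)/dt = (0.928049913−1.047065630)/0.027626 = -4.308105
  θ̈ = (θ̇'−θ̇)/dt = (-2.133688184−-2.111178747)/0.027626 = -0.814792
  sinθ=-0.485302, cosθ=0.874347
  F = (M+m)·ẍ + m·l·cosθ·θ̈ − m·l·sinθ·θ̇² = -9.394552 + -0.292478 − -0.888024 = -8.799005
step 6→7:
  ẍ = (ẋ'−ẋ)/dt = (1.012609591−0.928049913)/0.027626 = 3.060873
  θ̈ = (θ̇'−θ̇)/dt = (-2.311171415−-2.133688184)/0.027626 = -6.424500
  sinθ=-0.535443, cosθ=0.844571
  F = (M+m)·ẍ + m·l·cosθ·θ̈ − m·l·sinθ·θ̇² = 6.674751 + -2.227606 − -1.000778 = 5.447923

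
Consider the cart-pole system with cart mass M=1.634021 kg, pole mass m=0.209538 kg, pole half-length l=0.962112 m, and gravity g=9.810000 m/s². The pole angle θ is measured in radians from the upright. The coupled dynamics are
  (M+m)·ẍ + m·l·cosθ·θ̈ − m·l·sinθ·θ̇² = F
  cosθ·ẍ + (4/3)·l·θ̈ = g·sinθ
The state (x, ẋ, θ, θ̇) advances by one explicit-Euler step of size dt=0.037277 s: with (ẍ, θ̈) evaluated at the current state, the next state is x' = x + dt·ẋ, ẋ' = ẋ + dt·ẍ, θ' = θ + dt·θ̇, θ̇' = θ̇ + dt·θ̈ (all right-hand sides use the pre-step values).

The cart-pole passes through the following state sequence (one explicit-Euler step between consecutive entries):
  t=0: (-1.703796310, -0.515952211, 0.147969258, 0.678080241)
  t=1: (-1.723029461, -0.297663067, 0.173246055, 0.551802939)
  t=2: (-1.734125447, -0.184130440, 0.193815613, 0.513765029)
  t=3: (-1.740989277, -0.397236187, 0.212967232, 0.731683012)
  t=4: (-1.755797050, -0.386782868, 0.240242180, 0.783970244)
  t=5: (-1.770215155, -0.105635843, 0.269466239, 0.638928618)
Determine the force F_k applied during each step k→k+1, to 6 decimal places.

step 0→1:
  ẍ = (ẋ'−ẋ)/dt = (-0.297663067−-0.515952211)/0.037277 = 5.855867
  θ̈ = (θ̇'−θ̇)/dt = (0.551802939−0.678080241)/0.037277 = -3.387539
  sinθ=0.147430, cosθ=0.989073
  F = (M+m)·ẍ + m·l·cosθ·θ̈ − m·l·sinθ·θ̇² = 10.795636 + -0.675462 − 0.013666 = 10.106508
step 1→2:
  ẍ = (ẋ'−ẋ)/dt = (-0.184130440−-0.297663067)/0.037277 = 3.045648
  θ̈ = (θ̇'−θ̇)/dt = (0.513765029−0.551802939)/0.037277 = -1.020412
  sinθ=0.172381, cosθ=0.985030
  F = (M+m)·ẍ + m·l·cosθ·θ̈ − m·l·sinθ·θ̇² = 5.614832 + -0.202635 − 0.010581 = 5.401616
step 2→3:
  ẍ = (ẋ'−ẋ)/dt = (-0.397236187−-0.184130440)/0.037277 = -5.716816
  θ̈ = (θ̇'−θ̇)/dt = (0.731683012−0.513765029)/0.037277 = 5.845910
  sinθ=0.192604, cosθ=0.981276
  F = (M+m)·ẍ + m·l·cosθ·θ̈ − m·l·sinθ·θ̇² = -10.539287 + 1.156463 − 0.010249 = -9.393073
step 3→4:
  ẍ = (ẋ'−ẋ)/dt = (-0.386782868−-0.397236187)/0.037277 = 0.280423
  θ̈ = (θ̇'−θ̇)/dt = (0.783970244−0.731683012)/0.037277 = 1.402667
  sinθ=0.211361, cosθ=0.977408
  F = (M+m)·ẍ + m·l·cosθ·θ̈ − m·l·sinθ·θ̇² = 0.516976 + 0.276388 − 0.022812 = 0.770552
step 4→5:
  ẍ = (ẋ'−ẋ)/dt = (-0.105635843−-0.386782868)/0.037277 = 7.542104
  θ̈ = (θ̇'−θ̇)/dt = (0.638928618−0.783970244)/0.037277 = -3.890915
  sinθ=0.237938, cosθ=0.971280
  F = (M+m)·ẍ + m·l·cosθ·θ̈ − m·l·sinθ·θ̇² = 13.904314 + -0.761877 − 0.029482 = 13.112956

F_0 = 10.106508 N
F_1 = 5.401616 N
F_2 = -9.393073 N
F_3 = 0.770552 N
F_4 = 13.112956 N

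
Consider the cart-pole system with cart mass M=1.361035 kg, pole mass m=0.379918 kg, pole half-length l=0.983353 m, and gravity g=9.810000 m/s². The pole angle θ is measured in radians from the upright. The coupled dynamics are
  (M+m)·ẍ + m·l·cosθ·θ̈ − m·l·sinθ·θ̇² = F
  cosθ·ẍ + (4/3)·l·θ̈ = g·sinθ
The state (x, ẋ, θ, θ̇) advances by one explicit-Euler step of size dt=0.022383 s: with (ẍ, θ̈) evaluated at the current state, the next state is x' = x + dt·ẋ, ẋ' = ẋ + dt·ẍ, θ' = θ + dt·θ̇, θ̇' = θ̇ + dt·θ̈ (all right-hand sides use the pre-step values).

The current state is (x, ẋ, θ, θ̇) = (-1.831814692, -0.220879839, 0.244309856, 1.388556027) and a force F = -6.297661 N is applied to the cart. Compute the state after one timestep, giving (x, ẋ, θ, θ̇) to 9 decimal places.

sinθ=0.241886733, cosθ=0.970304493
temp = (F + m·l·θ̇²·sinθ)/(M+m) = (-6.297661 + 0.174236116)/1.740953 = -3.517283283
θ̈ = (g·sinθ − cosθ·temp)/(l·(4/3 − m·cos²θ/(M+m))) = 5.216605065
ẍ = temp − m·l·θ̈·cosθ/(M+m) = -4.603479465
Euler: x'=-1.831814692+0.022383·-0.220879839=-1.836758645, ẋ'=-0.220879839+0.022383·-4.603479465=-0.323919520
       θ'=0.244309856+0.022383·1.388556027=0.275389906, θ̇'=1.388556027+0.022383·5.216605065=1.505319298

(-1.836758645, -0.323919520, 0.275389906, 1.505319298)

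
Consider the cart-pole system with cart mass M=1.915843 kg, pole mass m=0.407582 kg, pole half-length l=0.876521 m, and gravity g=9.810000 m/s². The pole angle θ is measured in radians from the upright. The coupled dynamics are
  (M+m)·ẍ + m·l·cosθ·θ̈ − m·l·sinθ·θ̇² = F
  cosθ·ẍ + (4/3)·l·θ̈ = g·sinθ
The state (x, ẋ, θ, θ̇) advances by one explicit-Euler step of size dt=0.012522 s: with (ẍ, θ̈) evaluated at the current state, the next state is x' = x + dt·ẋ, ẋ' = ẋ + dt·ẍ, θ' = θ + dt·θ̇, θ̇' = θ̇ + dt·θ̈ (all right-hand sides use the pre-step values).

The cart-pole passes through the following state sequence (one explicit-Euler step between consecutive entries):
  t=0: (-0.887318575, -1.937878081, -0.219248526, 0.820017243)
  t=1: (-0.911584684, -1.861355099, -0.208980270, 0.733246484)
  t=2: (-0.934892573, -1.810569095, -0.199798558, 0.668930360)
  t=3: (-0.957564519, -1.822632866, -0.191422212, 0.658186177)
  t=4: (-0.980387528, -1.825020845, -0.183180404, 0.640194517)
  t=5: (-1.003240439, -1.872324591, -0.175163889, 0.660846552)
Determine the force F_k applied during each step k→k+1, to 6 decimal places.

F_0 = 11.834574 N
F_1 = 7.668038 N
F_2 = -2.507109 N
F_3 = -0.917567 N
F_4 = -8.171070 N

step 0→1:
  ẍ = (ẋ'−ẋ)/dt = (-1.861355099−-1.937878081)/0.012522 = 6.111083
  θ̈ = (θ̇'−θ̇)/dt = (0.733246484−0.820017243)/0.012522 = -6.929465
  sinθ=-0.217496, cosθ=0.976061
  F = (M+m)·ẍ + m·l·cosθ·θ̈ − m·l·sinθ·θ̇² = 14.198643 + -2.416318 − -0.052249 = 11.834574
step 1→2:
  ẍ = (ẋ'−ẋ)/dt = (-1.810569095−-1.861355099)/0.012522 = 4.055742
  θ̈ = (θ̇'−θ̇)/dt = (0.668930360−0.733246484)/0.012522 = -5.136250
  sinθ=-0.207462, cosθ=0.978243
  F = (M+m)·ẍ + m·l·cosθ·θ̈ − m·l·sinθ·θ̇² = 9.423213 + -1.795024 − -0.039849 = 7.668038
step 2→3:
  ẍ = (ẋ'−ẋ)/dt = (-1.822632866−-1.810569095)/0.012522 = -0.963406
  θ̈ = (θ̇'−θ̇)/dt = (0.658186177−0.668930360)/0.012522 = -0.858025
  sinθ=-0.198472, cosθ=0.980107
  F = (M+m)·ẍ + m·l·cosθ·θ̈ − m·l·sinθ·θ̇² = -2.238402 + -0.300435 − -0.031728 = -2.507109
step 3→4:
  ẍ = (ẋ'−ẋ)/dt = (-1.825020845−-1.822632866)/0.012522 = -0.190703
  θ̈ = (θ̇'−θ̇)/dt = (0.640194517−0.658186177)/0.012522 = -1.436804
  sinθ=-0.190255, cosθ=0.981735
  F = (M+m)·ẍ + m·l·cosθ·θ̈ − m·l·sinθ·θ̇² = -0.443083 + -0.503929 − -0.029445 = -0.917567
step 4→5:
  ẍ = (ẋ'−ẋ)/dt = (-1.872324591−-1.825020845)/0.012522 = -3.777651
  θ̈ = (θ̇'−θ̇)/dt = (0.660846552−0.640194517)/0.012522 = 1.649260
  sinθ=-0.182158, cosθ=0.983269
  F = (M+m)·ẍ + m·l·cosθ·θ̈ − m·l·sinθ·θ̇² = -8.777089 + 0.579347 − -0.026672 = -8.171070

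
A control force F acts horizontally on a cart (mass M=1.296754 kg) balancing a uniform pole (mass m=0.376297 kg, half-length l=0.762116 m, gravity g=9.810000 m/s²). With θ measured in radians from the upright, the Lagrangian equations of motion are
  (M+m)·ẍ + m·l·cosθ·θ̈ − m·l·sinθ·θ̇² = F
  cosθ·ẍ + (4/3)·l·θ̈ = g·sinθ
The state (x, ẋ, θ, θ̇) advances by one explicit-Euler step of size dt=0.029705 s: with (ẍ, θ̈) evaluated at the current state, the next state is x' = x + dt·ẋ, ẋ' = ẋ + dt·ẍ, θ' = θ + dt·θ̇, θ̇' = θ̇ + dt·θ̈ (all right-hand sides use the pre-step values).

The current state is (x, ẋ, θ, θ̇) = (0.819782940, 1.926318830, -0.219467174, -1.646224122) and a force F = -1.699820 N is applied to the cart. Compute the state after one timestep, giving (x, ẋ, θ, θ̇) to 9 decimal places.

(0.877004241, 1.899225886, -0.268368262, -1.682634737)

sinθ=-0.217709609, cosθ=0.976013589
temp = (F + m·l·θ̇²·sinθ)/(M+m) = (-1.699820 + -0.169202726)/1.673051 = -1.117134341
θ̈ = (g·sinθ − cosθ·temp)/(l·(4/3 − m·cos²θ/(M+m))) = -1.225740267
ẍ = temp − m·l·θ̈·cosθ/(M+m) = -0.912066776
Euler: x'=0.819782940+0.029705·1.926318830=0.877004241, ẋ'=1.926318830+0.029705·-0.912066776=1.899225886
       θ'=-0.219467174+0.029705·-1.646224122=-0.268368262, θ̇'=-1.646224122+0.029705·-1.225740267=-1.682634737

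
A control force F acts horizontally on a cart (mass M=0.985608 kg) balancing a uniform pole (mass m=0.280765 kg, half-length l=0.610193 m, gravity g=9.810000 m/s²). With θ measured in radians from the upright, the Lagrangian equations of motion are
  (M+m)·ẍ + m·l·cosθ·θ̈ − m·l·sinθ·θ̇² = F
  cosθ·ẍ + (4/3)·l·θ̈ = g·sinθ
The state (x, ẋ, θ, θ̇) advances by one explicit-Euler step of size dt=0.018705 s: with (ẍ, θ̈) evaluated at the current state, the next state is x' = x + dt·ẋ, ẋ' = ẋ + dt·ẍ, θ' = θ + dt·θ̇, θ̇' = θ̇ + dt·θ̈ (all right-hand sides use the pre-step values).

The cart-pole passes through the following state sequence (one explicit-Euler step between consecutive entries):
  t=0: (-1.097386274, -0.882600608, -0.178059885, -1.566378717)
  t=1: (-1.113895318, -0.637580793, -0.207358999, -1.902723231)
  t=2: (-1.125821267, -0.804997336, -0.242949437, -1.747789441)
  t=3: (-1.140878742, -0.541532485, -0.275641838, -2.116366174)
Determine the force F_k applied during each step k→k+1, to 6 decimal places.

step 0→1:
  ẍ = (ẋ'−ẋ)/dt = (-0.637580793−-0.882600608)/0.018705 = 13.099161
  θ̈ = (θ̇'−θ̇)/dt = (-1.902723231−-1.566378717)/0.018705 = -17.981530
  sinθ=-0.177120, cosθ=0.984189
  F = (M+m)·ẍ + m·l·cosθ·θ̈ − m·l·sinθ·θ̇² = 16.588424 + -3.031904 − -0.074451 = 13.630972
step 1→2:
  ẍ = (ẋ'−ẋ)/dt = (-0.804997336−-0.637580793)/0.018705 = -8.950363
  θ̈ = (θ̇'−θ̇)/dt = (-1.747789441−-1.902723231)/0.018705 = 8.283015
  sinθ=-0.205876, cosθ=0.978578
  F = (M+m)·ẍ + m·l·cosθ·θ̈ − m·l·sinθ·θ̇² = -11.334498 + 1.388654 − -0.127693 = -9.818151
step 2→3:
  ẍ = (ẋ'−ẋ)/dt = (-0.541532485−-0.804997336)/0.018705 = 14.085263
  θ̈ = (θ̇'−θ̇)/dt = (-2.116366174−-1.747789441)/0.018705 = -19.704717
  sinθ=-0.240566, cosθ=0.970633
  F = (M+m)·ẍ + m·l·cosθ·θ̈ − m·l·sinθ·θ̇² = 17.837197 + -3.276690 − -0.125899 = 14.686407

F_0 = 13.630972 N
F_1 = -9.818151 N
F_2 = 14.686407 N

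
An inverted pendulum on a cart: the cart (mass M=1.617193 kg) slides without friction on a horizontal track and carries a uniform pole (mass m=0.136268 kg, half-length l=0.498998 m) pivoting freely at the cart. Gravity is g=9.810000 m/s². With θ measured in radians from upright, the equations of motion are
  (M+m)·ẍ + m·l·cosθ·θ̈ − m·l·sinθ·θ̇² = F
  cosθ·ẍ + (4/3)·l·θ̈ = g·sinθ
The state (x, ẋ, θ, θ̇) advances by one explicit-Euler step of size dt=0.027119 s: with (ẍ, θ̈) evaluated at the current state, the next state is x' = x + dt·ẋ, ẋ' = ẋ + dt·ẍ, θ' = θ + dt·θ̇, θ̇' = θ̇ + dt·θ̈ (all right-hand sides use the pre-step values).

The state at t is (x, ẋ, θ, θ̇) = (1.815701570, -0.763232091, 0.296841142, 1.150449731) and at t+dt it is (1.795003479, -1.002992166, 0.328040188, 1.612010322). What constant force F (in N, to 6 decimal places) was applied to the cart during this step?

F = -14.422047 N

ẍ = (ẋ'−ẋ)/dt = (-1.002992166−-0.763232091)/0.027119 = -8.841037
θ̈ = (θ̇'−θ̇)/dt = (1.612010322−1.150449731)/0.027119 = 17.019823
sinθ=0.292501, cosθ=0.956265
F = (M+m)·ẍ + m·l·cosθ·θ̈ − m·l·sinθ·θ̇² = -15.502413 + 1.106690 − 0.026324 = -14.422047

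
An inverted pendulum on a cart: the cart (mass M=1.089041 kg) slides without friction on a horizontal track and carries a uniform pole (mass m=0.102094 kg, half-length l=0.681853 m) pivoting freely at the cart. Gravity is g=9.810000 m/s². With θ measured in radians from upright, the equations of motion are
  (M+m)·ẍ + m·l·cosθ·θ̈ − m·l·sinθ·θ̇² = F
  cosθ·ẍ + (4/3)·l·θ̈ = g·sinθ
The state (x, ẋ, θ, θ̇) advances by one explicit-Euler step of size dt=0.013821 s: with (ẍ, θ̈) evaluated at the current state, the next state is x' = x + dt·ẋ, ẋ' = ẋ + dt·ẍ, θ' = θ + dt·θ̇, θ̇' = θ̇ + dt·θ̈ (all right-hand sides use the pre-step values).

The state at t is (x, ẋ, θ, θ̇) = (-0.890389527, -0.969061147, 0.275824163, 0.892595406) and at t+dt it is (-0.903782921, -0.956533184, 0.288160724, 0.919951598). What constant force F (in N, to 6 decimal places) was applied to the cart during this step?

ẍ = (ẋ'−ẋ)/dt = (-0.956533184−-0.969061147)/0.013821 = 0.906444
θ̈ = (θ̇'−θ̇)/dt = (0.919951598−0.892595406)/0.013821 = 1.979321
sinθ=0.272340, cosθ=0.962201
F = (M+m)·ẍ + m·l·cosθ·θ̈ − m·l·sinθ·θ̇² = 1.079697 + 0.132578 − 0.015105 = 1.197171

F = 1.197171 N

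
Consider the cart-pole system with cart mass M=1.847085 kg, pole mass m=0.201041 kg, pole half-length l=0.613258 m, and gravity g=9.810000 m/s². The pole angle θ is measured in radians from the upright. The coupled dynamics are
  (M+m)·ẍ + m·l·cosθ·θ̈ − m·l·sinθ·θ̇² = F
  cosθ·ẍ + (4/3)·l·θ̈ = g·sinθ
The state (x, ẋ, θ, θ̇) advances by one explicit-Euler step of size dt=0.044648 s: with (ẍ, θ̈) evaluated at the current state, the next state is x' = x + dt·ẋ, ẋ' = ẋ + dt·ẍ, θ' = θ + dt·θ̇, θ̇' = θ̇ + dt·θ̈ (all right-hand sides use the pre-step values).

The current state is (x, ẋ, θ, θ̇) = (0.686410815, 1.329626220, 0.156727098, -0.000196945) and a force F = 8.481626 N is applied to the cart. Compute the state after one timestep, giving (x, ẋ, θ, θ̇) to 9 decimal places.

(0.745775966, 1.523472713, 0.156718305, -0.150751814)

sinθ=0.156086261, cosθ=0.987743428
temp = (F + m·l·θ̇²·sinθ)/(M+m) = (8.481626 + 0.000000001)/2.048126 = 4.141164167
θ̈ = (g·sinθ − cosθ·temp)/(l·(4/3 − m·cos²θ/(M+m))) = -3.372040617
ẍ = temp − m·l·θ̈·cosθ/(M+m) = 4.341661285
Euler: x'=0.686410815+0.044648·1.329626220=0.745775966, ẋ'=1.329626220+0.044648·4.341661285=1.523472713
       θ'=0.156727098+0.044648·-0.000196945=0.156718305, θ̇'=-0.000196945+0.044648·-3.372040617=-0.150751814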